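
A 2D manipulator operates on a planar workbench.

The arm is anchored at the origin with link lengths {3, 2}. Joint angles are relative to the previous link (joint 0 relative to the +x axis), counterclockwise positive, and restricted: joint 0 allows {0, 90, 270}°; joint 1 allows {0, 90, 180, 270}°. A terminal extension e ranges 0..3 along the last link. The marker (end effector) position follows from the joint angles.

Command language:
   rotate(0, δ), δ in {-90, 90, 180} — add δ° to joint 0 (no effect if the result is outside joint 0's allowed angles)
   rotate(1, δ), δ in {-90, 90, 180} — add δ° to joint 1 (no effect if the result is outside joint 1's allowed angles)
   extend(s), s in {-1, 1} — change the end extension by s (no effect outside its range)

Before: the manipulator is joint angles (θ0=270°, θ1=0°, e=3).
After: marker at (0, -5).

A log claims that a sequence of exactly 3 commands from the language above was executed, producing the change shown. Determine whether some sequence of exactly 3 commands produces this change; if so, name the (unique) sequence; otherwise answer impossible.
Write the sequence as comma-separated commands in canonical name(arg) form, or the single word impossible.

extend(-1), extend(-1), extend(-1)

start: joint angles (θ0=270°, θ1=0°, e=3)
t=1 extend(-1) ⇒ joint angles (θ0=270°, θ1=0°, e=2)
t=2 extend(-1) ⇒ joint angles (θ0=270°, θ1=0°, e=1)
t=3 extend(-1) ⇒ joint angles (θ0=270°, θ1=0°, e=0)
no other 3-command option fits: unique.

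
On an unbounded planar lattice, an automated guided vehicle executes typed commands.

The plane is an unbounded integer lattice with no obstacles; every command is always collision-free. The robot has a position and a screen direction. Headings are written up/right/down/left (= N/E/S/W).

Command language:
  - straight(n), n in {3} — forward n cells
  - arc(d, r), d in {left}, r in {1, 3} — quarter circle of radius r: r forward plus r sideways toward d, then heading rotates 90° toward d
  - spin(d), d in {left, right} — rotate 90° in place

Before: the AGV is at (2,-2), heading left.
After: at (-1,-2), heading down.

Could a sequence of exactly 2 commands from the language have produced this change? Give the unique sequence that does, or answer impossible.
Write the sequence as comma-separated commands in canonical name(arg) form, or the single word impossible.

straight(3), spin(left)

key: order matters: swapping straight(3) and spin(left) lands elsewhere
initial: at (2,-2), heading left
[1] after straight(3): at (-1,-2), heading left
[2] after spin(left): at (-1,-2), heading down
no other 2-command option fits: unique.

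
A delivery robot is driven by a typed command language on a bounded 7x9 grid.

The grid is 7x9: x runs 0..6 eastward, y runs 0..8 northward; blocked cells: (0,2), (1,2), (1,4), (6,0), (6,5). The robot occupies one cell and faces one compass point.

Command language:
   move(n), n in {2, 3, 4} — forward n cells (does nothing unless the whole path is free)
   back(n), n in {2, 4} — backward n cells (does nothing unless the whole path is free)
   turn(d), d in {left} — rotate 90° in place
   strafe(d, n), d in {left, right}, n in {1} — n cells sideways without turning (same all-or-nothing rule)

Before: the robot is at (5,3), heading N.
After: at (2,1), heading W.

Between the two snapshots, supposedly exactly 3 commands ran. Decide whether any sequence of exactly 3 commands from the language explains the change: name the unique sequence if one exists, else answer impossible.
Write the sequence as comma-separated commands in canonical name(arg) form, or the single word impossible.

key: position moved to (2,1) AND the heading swung to W — translation plus rotation needed
initial: at (5,3), heading N
[1] after back(2): at (5,1), heading N
[2] after turn(left): at (5,1), heading W
[3] after move(3): at (2,1), heading W
all 512 alternatives checked — unique.

back(2), turn(left), move(3)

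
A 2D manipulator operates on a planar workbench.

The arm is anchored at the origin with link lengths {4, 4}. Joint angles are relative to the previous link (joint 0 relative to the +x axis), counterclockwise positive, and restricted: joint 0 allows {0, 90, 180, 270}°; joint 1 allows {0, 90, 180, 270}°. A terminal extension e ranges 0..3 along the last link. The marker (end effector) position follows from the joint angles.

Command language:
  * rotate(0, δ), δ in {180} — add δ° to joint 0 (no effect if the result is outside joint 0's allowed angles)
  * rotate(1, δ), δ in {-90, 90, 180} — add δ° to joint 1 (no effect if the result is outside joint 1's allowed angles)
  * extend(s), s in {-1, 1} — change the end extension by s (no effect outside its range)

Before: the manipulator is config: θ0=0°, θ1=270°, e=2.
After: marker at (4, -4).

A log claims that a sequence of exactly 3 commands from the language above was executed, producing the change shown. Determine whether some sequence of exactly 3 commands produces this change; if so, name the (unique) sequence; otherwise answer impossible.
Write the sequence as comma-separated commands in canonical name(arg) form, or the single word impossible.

extend(-1), extend(-1), extend(-1)

begin: config: θ0=0°, θ1=270°, e=2
t=1 extend(-1) ⇒ config: θ0=0°, θ1=270°, e=1
t=2 extend(-1) ⇒ config: θ0=0°, θ1=270°, e=0
t=3 extend(-1) ⇒ config: θ0=0°, θ1=270°, e=0
no other 3-command option fits: unique.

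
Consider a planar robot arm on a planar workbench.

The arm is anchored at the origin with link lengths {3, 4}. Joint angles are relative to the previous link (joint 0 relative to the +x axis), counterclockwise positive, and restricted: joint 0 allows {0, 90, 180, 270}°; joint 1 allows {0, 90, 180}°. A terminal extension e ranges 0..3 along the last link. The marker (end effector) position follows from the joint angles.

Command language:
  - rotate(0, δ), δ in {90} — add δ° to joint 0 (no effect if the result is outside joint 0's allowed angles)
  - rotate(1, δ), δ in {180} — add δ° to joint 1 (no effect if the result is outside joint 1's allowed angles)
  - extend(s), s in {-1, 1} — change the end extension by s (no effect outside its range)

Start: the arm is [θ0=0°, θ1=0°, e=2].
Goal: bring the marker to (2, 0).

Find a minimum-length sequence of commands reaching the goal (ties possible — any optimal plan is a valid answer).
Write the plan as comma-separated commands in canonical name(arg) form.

start: [θ0=0°, θ1=0°, e=2]
[1] after rotate(0, 90): [θ0=90°, θ1=0°, e=2]
[2] after rotate(0, 90): [θ0=180°, θ1=0°, e=2]
[3] after rotate(1, 180): [θ0=180°, θ1=180°, e=2]
[4] after extend(-1): [θ0=180°, θ1=180°, e=1]
no 3-step plan works, so 4 is optimal.

rotate(0, 90), rotate(0, 90), rotate(1, 180), extend(-1)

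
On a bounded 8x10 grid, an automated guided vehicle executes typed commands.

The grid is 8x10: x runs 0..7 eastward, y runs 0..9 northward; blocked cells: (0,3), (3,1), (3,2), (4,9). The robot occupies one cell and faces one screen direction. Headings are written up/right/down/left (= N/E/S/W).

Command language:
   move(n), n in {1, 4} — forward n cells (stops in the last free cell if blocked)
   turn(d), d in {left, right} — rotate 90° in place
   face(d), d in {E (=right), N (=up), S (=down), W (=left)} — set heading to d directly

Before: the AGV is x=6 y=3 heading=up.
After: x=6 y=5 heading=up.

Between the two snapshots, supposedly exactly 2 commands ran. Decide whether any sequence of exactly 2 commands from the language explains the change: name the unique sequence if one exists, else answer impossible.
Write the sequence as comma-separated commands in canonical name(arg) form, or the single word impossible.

move(1), move(1)

key: still facing N at the end — nothing in the sequence rotates
from: x=6 y=3 heading=up
t=1 move(1) ⇒ x=6 y=4 heading=up
t=2 move(1) ⇒ x=6 y=5 heading=up
no rival 2-sequence matches.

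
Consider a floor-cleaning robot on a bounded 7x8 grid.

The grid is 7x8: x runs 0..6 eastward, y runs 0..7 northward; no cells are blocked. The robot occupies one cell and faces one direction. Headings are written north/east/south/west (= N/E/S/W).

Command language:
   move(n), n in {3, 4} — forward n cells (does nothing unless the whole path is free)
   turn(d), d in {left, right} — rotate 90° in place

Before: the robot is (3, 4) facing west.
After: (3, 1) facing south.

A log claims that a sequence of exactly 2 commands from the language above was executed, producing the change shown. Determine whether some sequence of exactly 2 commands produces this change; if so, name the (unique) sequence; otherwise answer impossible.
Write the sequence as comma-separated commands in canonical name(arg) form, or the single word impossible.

key: order matters: swapping turn(left) and move(3) lands elsewhere
start: (3, 4) facing west
1. turn(left) → (3, 4) facing south
2. move(3) → (3, 1) facing south
no rival 2-sequence matches.

turn(left), move(3)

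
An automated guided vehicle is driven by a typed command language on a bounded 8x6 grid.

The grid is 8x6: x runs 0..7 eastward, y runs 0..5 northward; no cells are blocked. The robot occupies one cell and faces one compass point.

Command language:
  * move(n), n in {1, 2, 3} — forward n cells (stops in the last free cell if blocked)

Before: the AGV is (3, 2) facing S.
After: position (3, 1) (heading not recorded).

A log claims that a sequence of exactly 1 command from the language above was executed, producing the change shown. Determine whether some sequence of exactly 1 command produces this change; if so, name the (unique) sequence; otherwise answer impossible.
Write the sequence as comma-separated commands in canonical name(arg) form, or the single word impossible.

begin: (3, 2) facing S
[1] after move(1): (3, 1) facing S
all 3 alternatives checked — unique.

move(1)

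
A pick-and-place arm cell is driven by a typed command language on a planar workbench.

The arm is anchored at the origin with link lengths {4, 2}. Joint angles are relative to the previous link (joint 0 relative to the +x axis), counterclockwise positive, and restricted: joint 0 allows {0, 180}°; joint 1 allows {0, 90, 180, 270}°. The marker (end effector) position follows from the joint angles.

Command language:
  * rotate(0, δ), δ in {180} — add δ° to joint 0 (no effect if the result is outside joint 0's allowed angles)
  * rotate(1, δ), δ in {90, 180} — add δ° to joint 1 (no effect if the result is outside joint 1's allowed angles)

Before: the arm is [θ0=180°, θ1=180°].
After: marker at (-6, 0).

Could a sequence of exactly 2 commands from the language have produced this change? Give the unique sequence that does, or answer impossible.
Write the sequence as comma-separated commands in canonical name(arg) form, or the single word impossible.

rotate(1, 90), rotate(1, 90)

from: [θ0=180°, θ1=180°]
[1] after rotate(1, 90): [θ0=180°, θ1=270°]
[2] after rotate(1, 90): [θ0=180°, θ1=0°]
no rival 2-sequence matches.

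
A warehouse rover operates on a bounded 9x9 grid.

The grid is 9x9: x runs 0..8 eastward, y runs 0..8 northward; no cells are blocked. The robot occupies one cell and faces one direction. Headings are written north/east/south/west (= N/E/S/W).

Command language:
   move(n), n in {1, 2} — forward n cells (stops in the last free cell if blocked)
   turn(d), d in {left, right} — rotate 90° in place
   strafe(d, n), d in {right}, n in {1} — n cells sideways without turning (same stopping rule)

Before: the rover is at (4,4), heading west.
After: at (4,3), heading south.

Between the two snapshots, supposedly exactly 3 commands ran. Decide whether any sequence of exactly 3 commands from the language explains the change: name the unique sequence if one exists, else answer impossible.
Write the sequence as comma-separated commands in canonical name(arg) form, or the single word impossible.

key: position moved to (4,3) AND the heading swung to S — translation plus rotation needed
initial: at (4,4), heading west
[1] after strafe(right, 1): at (4,5), heading west
[2] after turn(left): at (4,5), heading south
[3] after move(2): at (4,3), heading south
uniquely the one of 125 3-step routes that fits.

strafe(right, 1), turn(left), move(2)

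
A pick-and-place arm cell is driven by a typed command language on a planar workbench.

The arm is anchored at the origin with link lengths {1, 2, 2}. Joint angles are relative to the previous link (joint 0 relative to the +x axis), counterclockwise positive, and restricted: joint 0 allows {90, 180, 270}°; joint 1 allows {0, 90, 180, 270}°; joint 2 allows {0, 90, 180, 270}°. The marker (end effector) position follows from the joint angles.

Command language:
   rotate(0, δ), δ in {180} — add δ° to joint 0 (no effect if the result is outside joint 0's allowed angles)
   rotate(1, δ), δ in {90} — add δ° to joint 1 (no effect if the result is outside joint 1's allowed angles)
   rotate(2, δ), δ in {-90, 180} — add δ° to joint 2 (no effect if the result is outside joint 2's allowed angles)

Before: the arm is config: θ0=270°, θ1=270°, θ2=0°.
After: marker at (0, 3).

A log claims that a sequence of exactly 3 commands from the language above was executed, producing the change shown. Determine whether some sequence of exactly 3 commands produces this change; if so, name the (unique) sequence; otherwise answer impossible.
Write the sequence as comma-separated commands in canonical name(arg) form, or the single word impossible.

begin: config: θ0=270°, θ1=270°, θ2=0°
t=1 rotate(1, 90) ⇒ config: θ0=270°, θ1=0°, θ2=0°
t=2 rotate(1, 90) ⇒ config: θ0=270°, θ1=90°, θ2=0°
t=3 rotate(1, 90) ⇒ config: θ0=270°, θ1=180°, θ2=0°
uniquely the one of 64 3-step routes that fits.

rotate(1, 90), rotate(1, 90), rotate(1, 90)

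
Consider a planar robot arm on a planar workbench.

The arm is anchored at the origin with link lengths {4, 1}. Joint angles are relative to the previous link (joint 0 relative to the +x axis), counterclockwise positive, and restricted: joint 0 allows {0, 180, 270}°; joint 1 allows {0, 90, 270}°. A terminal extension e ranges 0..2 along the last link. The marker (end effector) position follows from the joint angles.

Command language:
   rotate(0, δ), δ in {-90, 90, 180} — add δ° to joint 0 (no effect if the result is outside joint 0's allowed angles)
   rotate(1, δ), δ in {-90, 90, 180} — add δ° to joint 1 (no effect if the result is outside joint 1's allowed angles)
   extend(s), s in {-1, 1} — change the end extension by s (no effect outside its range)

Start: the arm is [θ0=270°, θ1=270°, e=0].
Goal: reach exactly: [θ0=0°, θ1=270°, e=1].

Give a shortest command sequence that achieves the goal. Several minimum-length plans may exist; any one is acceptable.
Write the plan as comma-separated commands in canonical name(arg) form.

extend(1), rotate(0, 90)

start: [θ0=270°, θ1=270°, e=0]
[1] after extend(1): [θ0=270°, θ1=270°, e=1]
[2] after rotate(0, 90): [θ0=0°, θ1=270°, e=1]
no 1-step plan works, so 2 is optimal.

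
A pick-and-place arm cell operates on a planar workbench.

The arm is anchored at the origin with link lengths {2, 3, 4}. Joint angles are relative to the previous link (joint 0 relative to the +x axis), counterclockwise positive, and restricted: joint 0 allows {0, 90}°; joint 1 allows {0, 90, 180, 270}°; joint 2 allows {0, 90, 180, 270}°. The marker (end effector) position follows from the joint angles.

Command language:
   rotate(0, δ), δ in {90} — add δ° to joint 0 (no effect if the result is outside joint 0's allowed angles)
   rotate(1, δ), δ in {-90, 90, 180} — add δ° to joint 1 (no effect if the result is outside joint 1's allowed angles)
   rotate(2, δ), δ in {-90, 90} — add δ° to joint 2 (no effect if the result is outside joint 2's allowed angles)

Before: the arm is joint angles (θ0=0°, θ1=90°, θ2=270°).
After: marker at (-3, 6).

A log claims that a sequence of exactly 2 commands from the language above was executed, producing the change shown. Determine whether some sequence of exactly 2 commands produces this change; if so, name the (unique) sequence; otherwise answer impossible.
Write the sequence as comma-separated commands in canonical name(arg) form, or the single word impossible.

begin: joint angles (θ0=0°, θ1=90°, θ2=270°)
t=1 rotate(0, 90) ⇒ joint angles (θ0=90°, θ1=90°, θ2=270°)
t=2 rotate(0, 90) ⇒ joint angles (θ0=90°, θ1=90°, θ2=270°)
no rival 2-sequence matches.

rotate(0, 90), rotate(0, 90)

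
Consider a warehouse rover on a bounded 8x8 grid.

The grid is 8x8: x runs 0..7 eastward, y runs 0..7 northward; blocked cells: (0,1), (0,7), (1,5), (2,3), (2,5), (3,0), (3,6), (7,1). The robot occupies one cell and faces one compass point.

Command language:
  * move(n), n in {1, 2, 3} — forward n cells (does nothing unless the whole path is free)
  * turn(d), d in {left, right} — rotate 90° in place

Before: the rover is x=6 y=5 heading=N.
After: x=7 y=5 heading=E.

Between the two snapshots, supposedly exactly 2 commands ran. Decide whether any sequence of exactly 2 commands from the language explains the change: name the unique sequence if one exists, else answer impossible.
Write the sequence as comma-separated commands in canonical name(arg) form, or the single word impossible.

key: order matters: swapping turn(right) and move(1) lands elsewhere
begin: x=6 y=5 heading=N
t=1 turn(right) ⇒ x=6 y=5 heading=E
t=2 move(1) ⇒ x=7 y=5 heading=E
all 25 alternatives checked — unique.

turn(right), move(1)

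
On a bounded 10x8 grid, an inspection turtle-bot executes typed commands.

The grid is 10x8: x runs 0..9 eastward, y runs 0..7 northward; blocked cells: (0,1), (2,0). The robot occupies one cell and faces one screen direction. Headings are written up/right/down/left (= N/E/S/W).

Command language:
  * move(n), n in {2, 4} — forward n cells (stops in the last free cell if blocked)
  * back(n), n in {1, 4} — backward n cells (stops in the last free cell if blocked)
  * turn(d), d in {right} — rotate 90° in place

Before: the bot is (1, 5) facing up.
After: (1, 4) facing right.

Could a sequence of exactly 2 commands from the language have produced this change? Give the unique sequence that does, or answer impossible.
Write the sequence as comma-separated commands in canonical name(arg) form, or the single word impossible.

key: cell and facing (now E) both changed — the 2 commands mix motion and turning
t0: (1, 5) facing up
[1] after back(1): (1, 4) facing up
[2] after turn(right): (1, 4) facing right
no other 2-command option fits: unique.

back(1), turn(right)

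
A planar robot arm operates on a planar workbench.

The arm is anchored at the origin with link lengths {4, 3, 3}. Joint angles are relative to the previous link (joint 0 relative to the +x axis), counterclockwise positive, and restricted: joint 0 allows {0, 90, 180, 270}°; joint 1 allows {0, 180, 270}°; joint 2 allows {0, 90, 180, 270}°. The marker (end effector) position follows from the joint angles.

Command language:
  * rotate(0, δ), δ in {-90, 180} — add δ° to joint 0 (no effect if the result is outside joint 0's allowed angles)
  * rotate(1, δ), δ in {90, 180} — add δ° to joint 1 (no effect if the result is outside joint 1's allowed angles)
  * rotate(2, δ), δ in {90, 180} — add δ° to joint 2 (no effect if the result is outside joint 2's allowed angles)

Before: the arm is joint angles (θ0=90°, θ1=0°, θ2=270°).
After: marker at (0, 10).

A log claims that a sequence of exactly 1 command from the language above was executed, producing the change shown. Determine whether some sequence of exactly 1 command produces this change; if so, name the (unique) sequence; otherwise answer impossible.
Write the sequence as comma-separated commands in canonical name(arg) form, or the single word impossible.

start: joint angles (θ0=90°, θ1=0°, θ2=270°)
step 1 (rotate(2, 90)): joint angles (θ0=90°, θ1=0°, θ2=0°)
no rival 1-sequence matches.

rotate(2, 90)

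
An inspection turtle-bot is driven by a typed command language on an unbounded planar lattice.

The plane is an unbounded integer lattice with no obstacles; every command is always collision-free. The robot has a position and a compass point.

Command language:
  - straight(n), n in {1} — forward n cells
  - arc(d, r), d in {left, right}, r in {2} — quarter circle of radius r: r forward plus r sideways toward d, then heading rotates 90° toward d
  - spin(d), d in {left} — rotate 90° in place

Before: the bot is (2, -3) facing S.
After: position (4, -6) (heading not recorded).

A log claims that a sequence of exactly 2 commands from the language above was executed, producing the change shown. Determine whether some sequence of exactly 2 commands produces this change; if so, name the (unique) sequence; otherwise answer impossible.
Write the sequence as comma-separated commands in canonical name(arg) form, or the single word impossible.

key: order matters: swapping straight(1) and arc(left, 2) lands elsewhere
initial: (2, -3) facing S
1. straight(1) → (2, -4) facing S
2. arc(left, 2) → (4, -6) facing E
all 16 alternatives checked — unique.

straight(1), arc(left, 2)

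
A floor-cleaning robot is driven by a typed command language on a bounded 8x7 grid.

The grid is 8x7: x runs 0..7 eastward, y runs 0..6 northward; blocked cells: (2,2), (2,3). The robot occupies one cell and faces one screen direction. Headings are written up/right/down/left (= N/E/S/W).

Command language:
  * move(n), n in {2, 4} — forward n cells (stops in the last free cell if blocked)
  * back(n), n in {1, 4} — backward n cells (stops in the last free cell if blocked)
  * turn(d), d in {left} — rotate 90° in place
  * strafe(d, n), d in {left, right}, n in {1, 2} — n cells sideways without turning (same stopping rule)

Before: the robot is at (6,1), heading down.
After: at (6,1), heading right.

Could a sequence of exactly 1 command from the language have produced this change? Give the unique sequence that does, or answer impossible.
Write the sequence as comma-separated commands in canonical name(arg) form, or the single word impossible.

turn(left)

key: (6,1) unchanged — the single command moves nothing
begin: at (6,1), heading down
[1] after turn(left): at (6,1), heading right
no other 1-command option fits: unique.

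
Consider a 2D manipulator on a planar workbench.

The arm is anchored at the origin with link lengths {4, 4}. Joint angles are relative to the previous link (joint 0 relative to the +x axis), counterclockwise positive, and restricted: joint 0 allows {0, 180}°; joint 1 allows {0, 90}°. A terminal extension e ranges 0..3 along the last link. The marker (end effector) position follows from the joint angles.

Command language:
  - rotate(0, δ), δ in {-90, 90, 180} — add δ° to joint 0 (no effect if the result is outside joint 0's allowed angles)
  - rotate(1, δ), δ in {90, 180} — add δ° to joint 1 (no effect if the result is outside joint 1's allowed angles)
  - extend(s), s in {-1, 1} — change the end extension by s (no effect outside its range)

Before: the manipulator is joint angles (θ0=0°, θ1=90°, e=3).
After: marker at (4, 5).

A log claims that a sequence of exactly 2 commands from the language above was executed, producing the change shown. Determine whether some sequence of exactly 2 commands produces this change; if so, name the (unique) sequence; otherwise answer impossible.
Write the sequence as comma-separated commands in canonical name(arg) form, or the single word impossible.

initial: joint angles (θ0=0°, θ1=90°, e=3)
[1] after extend(-1): joint angles (θ0=0°, θ1=90°, e=2)
[2] after extend(-1): joint angles (θ0=0°, θ1=90°, e=1)
no rival 2-sequence matches.

extend(-1), extend(-1)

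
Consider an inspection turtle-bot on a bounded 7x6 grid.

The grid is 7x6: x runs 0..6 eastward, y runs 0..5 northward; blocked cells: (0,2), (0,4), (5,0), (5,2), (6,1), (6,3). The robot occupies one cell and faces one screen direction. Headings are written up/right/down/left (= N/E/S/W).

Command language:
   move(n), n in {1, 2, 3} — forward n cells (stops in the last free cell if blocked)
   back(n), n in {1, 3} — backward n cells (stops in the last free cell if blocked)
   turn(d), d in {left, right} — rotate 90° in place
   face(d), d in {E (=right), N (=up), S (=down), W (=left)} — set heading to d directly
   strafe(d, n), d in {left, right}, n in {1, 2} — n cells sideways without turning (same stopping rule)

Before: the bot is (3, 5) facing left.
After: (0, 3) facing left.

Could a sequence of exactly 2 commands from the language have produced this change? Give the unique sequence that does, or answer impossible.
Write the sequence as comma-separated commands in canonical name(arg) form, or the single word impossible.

strafe(left, 2), move(3)

key: still facing W at the end — nothing in the sequence rotates
begin: (3, 5) facing left
step 1 (strafe(left, 2)): (3, 3) facing left
step 2 (move(3)): (0, 3) facing left
no rival 2-sequence matches.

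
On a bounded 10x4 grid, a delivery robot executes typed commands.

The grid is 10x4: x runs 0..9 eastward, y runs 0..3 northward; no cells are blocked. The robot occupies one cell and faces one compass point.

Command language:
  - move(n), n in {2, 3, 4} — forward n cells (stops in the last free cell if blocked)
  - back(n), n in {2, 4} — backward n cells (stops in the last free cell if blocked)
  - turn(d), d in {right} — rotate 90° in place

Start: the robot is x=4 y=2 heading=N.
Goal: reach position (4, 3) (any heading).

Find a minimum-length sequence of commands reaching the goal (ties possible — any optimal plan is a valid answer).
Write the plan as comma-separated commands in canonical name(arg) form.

from: x=4 y=2 heading=N
1. move(4) → x=4 y=3 heading=N
nothing shorter than 1 reaches the goal.

move(4)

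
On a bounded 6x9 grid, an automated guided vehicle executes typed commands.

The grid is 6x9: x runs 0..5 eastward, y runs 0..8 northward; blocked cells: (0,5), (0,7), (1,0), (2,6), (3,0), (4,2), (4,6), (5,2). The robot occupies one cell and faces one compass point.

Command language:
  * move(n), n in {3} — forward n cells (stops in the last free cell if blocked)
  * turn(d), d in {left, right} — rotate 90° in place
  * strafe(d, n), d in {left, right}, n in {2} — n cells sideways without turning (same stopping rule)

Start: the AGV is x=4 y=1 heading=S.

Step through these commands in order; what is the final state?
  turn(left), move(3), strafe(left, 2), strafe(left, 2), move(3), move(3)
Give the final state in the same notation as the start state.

begin: x=4 y=1 heading=S
1. turn(left) → x=4 y=1 heading=E
2. move(3) → x=5 y=1 heading=E
3. strafe(left, 2) → x=5 y=1 heading=E
4. strafe(left, 2) → x=5 y=1 heading=E
5. move(3) → x=5 y=1 heading=E
6. move(3) → x=5 y=1 heading=E

x=5 y=1 heading=E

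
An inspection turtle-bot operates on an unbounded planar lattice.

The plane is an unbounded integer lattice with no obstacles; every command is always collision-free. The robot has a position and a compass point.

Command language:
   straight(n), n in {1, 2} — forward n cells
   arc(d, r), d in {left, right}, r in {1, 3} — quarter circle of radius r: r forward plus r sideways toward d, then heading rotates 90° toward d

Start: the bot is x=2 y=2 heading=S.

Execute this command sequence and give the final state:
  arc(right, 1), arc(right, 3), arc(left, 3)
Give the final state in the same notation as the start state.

from: x=2 y=2 heading=S
step 1 (arc(right, 1)): x=1 y=1 heading=W
step 2 (arc(right, 3)): x=-2 y=4 heading=N
step 3 (arc(left, 3)): x=-5 y=7 heading=W

x=-5 y=7 heading=W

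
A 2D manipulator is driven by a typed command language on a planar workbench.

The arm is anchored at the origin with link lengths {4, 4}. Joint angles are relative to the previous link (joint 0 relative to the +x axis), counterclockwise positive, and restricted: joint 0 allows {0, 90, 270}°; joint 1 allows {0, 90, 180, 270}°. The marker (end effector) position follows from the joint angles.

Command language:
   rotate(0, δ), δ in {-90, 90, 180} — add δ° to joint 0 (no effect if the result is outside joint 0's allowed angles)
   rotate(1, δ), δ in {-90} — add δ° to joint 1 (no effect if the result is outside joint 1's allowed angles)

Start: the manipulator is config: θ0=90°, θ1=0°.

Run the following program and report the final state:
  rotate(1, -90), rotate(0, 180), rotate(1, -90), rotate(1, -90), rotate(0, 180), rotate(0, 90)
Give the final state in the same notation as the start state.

config: θ0=90°, θ1=90°

initial: config: θ0=90°, θ1=0°
[1] after rotate(1, -90): config: θ0=90°, θ1=270°
[2] after rotate(0, 180): config: θ0=270°, θ1=270°
[3] after rotate(1, -90): config: θ0=270°, θ1=180°
[4] after rotate(1, -90): config: θ0=270°, θ1=90°
[5] after rotate(0, 180): config: θ0=90°, θ1=90°
[6] after rotate(0, 90): config: θ0=90°, θ1=90°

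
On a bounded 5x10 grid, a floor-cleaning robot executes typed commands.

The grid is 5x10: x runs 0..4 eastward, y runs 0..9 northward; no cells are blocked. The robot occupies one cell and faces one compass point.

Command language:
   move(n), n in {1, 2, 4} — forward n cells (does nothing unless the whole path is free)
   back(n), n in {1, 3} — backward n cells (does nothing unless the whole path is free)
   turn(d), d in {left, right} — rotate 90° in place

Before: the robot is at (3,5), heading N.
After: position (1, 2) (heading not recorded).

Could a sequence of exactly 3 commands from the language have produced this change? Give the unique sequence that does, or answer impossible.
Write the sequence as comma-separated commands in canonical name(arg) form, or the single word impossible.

key: order matters: swapping back(3) and move(2) lands elsewhere
begin: at (3,5), heading N
1. back(3) → at (3,2), heading N
2. turn(left) → at (3,2), heading W
3. move(2) → at (1,2), heading W
all 343 alternatives checked — unique.

back(3), turn(left), move(2)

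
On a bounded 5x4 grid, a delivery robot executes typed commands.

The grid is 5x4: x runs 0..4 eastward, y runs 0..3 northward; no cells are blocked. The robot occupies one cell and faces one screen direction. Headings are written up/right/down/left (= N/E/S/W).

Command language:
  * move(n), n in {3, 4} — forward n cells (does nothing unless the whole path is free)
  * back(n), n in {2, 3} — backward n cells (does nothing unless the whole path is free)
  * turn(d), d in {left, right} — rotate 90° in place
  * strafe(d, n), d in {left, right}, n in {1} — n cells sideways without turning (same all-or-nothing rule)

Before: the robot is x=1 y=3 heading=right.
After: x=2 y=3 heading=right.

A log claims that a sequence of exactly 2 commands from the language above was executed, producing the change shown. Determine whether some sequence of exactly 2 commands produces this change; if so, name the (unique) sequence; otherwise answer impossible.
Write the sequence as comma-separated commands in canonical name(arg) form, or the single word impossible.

key: still facing E at the end — nothing in the sequence rotates
begin: x=1 y=3 heading=right
1. move(3) → x=4 y=3 heading=right
2. back(2) → x=2 y=3 heading=right
no other 2-command option fits: unique.

move(3), back(2)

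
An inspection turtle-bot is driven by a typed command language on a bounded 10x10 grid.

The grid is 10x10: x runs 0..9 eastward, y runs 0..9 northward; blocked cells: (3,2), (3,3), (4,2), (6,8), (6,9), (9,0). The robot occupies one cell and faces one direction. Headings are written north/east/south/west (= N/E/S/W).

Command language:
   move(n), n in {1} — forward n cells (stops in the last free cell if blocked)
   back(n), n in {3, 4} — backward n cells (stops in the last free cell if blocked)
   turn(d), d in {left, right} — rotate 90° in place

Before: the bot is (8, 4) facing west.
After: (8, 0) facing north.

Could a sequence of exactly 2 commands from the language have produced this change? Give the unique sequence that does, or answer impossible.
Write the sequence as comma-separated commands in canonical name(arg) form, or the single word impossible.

key: position moved to (8,0) AND the heading swung to N — translation plus rotation needed
t0: (8, 4) facing west
1. turn(right) → (8, 4) facing north
2. back(4) → (8, 0) facing north
all 25 alternatives checked — unique.

turn(right), back(4)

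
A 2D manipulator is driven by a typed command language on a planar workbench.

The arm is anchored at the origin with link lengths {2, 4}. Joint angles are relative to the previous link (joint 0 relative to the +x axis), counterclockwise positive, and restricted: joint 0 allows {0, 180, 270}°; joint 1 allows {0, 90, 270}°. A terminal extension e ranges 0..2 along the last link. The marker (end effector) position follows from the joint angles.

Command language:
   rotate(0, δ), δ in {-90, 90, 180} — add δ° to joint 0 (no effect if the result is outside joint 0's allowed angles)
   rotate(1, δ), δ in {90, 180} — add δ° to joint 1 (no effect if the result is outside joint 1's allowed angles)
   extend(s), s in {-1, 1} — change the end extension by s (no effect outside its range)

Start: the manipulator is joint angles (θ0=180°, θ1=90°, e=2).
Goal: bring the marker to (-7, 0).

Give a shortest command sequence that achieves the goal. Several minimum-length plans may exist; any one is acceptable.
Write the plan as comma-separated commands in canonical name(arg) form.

rotate(1, 180), extend(-1), rotate(1, 90)

begin: joint angles (θ0=180°, θ1=90°, e=2)
1. rotate(1, 180) → joint angles (θ0=180°, θ1=270°, e=2)
2. extend(-1) → joint angles (θ0=180°, θ1=270°, e=1)
3. rotate(1, 90) → joint angles (θ0=180°, θ1=0°, e=1)
shorter routes all fall short; 3 is best.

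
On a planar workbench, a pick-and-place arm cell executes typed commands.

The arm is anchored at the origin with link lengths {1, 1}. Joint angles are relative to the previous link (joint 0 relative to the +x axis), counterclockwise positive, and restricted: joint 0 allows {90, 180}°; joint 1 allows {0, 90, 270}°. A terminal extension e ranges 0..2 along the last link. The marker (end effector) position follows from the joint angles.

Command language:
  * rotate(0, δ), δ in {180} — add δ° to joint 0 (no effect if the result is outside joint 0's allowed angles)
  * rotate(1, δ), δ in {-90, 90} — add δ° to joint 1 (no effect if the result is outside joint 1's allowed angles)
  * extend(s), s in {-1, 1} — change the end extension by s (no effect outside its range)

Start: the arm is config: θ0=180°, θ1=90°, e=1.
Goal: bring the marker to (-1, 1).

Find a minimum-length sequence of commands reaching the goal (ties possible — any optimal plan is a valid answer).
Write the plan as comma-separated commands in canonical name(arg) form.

initial: config: θ0=180°, θ1=90°, e=1
1. rotate(1, -90) → config: θ0=180°, θ1=0°, e=1
2. rotate(1, -90) → config: θ0=180°, θ1=270°, e=1
3. extend(-1) → config: θ0=180°, θ1=270°, e=0
nothing shorter than 3 reaches the goal.

rotate(1, -90), rotate(1, -90), extend(-1)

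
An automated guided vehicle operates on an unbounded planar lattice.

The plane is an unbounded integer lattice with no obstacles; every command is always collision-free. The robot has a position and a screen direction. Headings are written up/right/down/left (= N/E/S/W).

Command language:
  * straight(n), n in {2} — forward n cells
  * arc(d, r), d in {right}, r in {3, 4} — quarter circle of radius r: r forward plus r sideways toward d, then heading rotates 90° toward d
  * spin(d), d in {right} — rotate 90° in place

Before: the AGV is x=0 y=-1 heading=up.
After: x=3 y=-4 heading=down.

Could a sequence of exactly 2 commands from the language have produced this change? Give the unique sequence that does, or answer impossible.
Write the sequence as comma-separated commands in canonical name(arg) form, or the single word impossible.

spin(right), arc(right, 3)

key: running arc(right, 3) before spin(right) would end elsewhere — order is forced
initial: x=0 y=-1 heading=up
[1] after spin(right): x=0 y=-1 heading=right
[2] after arc(right, 3): x=3 y=-4 heading=down
uniquely the one of 16 2-step routes that fits.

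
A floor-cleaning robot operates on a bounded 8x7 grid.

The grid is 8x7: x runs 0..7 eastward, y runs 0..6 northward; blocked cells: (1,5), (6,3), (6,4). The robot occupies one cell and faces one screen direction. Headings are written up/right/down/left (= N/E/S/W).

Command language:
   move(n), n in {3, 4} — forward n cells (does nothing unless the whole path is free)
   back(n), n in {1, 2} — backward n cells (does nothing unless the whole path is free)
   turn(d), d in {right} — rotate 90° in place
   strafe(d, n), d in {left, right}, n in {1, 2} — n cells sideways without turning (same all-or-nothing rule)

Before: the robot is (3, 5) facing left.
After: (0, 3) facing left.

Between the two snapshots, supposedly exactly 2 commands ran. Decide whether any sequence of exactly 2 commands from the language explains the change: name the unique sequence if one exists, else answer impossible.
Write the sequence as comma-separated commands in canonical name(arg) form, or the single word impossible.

strafe(left, 2), move(3)

key: order matters: swapping strafe(left, 2) and move(3) lands elsewhere
initial: (3, 5) facing left
step 1 (strafe(left, 2)): (3, 3) facing left
step 2 (move(3)): (0, 3) facing left
all 81 alternatives checked — unique.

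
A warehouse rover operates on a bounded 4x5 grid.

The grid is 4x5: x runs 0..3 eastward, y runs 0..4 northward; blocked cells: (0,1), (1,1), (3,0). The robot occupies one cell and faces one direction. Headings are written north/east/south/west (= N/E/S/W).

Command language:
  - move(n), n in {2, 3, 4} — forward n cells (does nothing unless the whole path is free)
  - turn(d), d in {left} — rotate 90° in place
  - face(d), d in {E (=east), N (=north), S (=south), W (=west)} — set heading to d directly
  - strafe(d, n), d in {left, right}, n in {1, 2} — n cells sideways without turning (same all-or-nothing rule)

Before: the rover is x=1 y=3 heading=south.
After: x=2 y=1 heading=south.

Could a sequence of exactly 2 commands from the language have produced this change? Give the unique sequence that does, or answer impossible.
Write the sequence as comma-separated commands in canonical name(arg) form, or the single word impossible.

strafe(left, 1), move(2)

key: heading stays S — no command in the sequence turns
from: x=1 y=3 heading=south
step 1 (strafe(left, 1)): x=2 y=3 heading=south
step 2 (move(2)): x=2 y=1 heading=south
uniquely the one of 144 2-step routes that fits.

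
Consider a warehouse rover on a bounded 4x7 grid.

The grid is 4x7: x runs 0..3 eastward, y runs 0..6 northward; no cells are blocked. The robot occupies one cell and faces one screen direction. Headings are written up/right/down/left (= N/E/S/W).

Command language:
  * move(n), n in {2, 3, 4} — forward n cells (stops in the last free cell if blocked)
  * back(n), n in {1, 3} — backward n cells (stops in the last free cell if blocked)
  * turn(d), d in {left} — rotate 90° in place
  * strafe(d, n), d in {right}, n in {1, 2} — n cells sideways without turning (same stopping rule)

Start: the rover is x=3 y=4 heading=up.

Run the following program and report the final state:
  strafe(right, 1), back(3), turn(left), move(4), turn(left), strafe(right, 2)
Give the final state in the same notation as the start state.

x=0 y=1 heading=down

initial: x=3 y=4 heading=up
t=1 strafe(right, 1) ⇒ x=3 y=4 heading=up
t=2 back(3) ⇒ x=3 y=1 heading=up
t=3 turn(left) ⇒ x=3 y=1 heading=left
t=4 move(4) ⇒ x=0 y=1 heading=left
t=5 turn(left) ⇒ x=0 y=1 heading=down
t=6 strafe(right, 2) ⇒ x=0 y=1 heading=down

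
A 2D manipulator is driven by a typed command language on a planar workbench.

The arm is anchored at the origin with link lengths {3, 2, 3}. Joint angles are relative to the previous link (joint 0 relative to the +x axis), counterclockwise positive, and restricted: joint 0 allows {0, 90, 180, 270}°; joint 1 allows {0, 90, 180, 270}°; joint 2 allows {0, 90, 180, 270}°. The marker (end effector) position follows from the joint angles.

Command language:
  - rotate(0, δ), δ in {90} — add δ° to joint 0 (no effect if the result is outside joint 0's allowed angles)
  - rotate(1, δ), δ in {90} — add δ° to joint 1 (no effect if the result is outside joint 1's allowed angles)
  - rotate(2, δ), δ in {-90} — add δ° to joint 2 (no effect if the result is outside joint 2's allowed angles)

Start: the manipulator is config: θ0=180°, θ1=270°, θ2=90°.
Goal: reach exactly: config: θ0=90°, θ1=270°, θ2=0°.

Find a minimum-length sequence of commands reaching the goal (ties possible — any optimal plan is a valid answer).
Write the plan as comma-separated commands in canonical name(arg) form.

start: config: θ0=180°, θ1=270°, θ2=90°
1. rotate(0, 90) → config: θ0=270°, θ1=270°, θ2=90°
2. rotate(0, 90) → config: θ0=0°, θ1=270°, θ2=90°
3. rotate(0, 90) → config: θ0=90°, θ1=270°, θ2=90°
4. rotate(2, -90) → config: θ0=90°, θ1=270°, θ2=0°
nothing shorter than 4 reaches the goal.

rotate(0, 90), rotate(0, 90), rotate(0, 90), rotate(2, -90)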